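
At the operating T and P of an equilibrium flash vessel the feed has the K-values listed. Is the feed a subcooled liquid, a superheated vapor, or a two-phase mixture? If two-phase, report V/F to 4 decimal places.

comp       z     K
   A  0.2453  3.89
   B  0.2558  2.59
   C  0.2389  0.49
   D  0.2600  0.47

two-phase, V/F = 0.7262

ΣzᵢKᵢ = 1.8560; Σzᵢ/Kᵢ = 1.2026.
Both exceed 1, so a two-phase solution exists.
Let ψ = V/F and solve Σ zᵢ(Kᵢ−1)/(1+ψ(Kᵢ−1)) = 0.
Iterate (Newton) starting at ψ = 0.5:
  ψ = 0.5000: g = 0.16551, g' = -0.7906 → ψ = 0.7094
  ψ = 0.7094: g = 0.01185, g' = -0.7031 → ψ = 0.7262
Converged at ψ = 0.7262.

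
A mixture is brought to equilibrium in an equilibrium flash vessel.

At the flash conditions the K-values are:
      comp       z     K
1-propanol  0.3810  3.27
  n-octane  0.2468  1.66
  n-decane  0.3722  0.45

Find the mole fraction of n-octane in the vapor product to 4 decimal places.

Rachford–Rice: g(ψ) = Σ zᵢ(Kᵢ−1)/(1+ψ(Kᵢ−1)) = 0.
Feasibility: ΣzᵢKᵢ = 1.8230, Σzᵢ/Kᵢ = 1.0923 — both > 1, two phases present.
Newton iteration, ψ⁰ = 0.36:
  ψ = 0.3600: g = 0.35230, g' = -0.8398 → ψ = 0.7795
  ψ = 0.7795: g = 0.06149, g' = -0.6478 → ψ = 0.8744
  ψ = 0.8744: g = -0.00136, g' = -0.6815 → ψ = 0.8724
Converged at ψ = 0.8724.
Compositions from xᵢ = zᵢ/(1+ψ(Kᵢ−1)), yᵢ = Kᵢxᵢ:
  1-propanol: x = 0.1278, y = 0.4180
  n-octane: x = 0.1566, y = 0.2600
  n-decane: x = 0.7155, y = 0.3220

y_n-octane = 0.2600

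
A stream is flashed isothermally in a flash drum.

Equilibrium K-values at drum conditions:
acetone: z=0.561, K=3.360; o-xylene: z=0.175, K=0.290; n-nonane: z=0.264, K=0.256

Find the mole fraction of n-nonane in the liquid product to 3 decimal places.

Material balance + equilibrium reduce to Σ zᵢ(Kᵢ−1)/(1+β(Kᵢ−1)) = 0.
Check two-phase: ΣzᵢKᵢ = 2.003 > 1 and Σzᵢ/Kᵢ = 1.802 > 1, so g(0) = 1.003 > 0 and g(1) = -0.802 < 0.
Newton iteration, β⁰ = 0.33:
  β = 0.330: g = 0.3217, g' = -1.395 → β = 0.561
  β = 0.561: g = 0.0265, g' = -1.253 → β = 0.582
Converged at β = 0.582.
Compositions from xᵢ = zᵢ/(1+β(Kᵢ−1)), yᵢ = Kᵢxᵢ:
  acetone: x = 0.236, y = 0.794
  o-xylene: x = 0.298, y = 0.086
  n-nonane: x = 0.465, y = 0.119

x_n-nonane = 0.465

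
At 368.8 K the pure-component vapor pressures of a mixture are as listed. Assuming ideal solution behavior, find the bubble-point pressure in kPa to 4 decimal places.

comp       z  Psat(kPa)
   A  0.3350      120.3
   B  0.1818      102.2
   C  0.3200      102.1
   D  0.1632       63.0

At the bubble point ψ → 0, so ΣzᵢKᵢ = 1 with Kᵢ = Pᵢˢᵃᵗ/P ⇒ P = ΣzᵢPᵢˢᵃᵗ.
P = 0.3350·120.3 + 0.1818·102.2 + 0.3200·102.1 + 0.1632·63.0 = 101.8341 kPa

Pbub = 101.8341 kPa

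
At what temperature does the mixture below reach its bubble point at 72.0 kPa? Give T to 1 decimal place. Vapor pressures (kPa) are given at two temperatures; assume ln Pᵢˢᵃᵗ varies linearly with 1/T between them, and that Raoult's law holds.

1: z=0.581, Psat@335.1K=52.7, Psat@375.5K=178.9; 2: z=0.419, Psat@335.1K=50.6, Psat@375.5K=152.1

Bubble-point temperature: ΣzᵢPᵢˢᵃᵗ(T) = P. Interpolate ln Pᵢˢᵃᵗ = aᵢ + bᵢ/T.
  T = 335.1 K: ΣzᵢPᵢˢᵃᵗ = 51.82 kPa
  T = 375.5 K: ΣzᵢPᵢˢᵃᵗ = 167.67 kPa
  T = 355.3 K: ΣzᵢPᵢˢᵃᵗ = 96.33 kPa
  T = 345.2 K: ΣzᵢPᵢˢᵃᵗ = 71.29 kPa
  T = 350.2 K: ΣzᵢPᵢˢᵃᵗ = 82.93 kPa
  T = 347.7 K: ΣzᵢPᵢˢᵃᵗ = 76.93 kPa
Interpolating between 345.2 K and 347.7 K gives T ≈ 345.5 K.

T = 345.5 K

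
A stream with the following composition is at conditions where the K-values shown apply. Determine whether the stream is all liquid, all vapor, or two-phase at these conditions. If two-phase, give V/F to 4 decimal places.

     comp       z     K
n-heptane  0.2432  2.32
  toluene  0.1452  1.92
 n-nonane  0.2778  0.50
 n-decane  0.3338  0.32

two-phase, V/F = 0.1237

ΣzᵢKᵢ = 1.0887; Σzᵢ/Kᵢ = 1.7792.
Both exceed 1, so a two-phase solution exists.
Material balance + equilibrium reduce to Σ zᵢ(Kᵢ−1)/(1+ψ(Kᵢ−1)) = 0.
Newton iteration, ψ⁰ = 0.5:
  ψ = 0.5000: g = -0.24423, g' = -0.6892 → ψ = 0.1456
  ψ = 0.1456: g = -0.01469, g' = -0.6646 → ψ = 0.1235
  ψ = 0.1235: g = 0.00011, g' = -0.6752 → ψ = 0.1237
Converged at ψ = 0.1237.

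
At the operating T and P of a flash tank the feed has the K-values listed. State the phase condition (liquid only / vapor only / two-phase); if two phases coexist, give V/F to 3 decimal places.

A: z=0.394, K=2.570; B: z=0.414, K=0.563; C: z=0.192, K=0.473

two-phase, V/F = 0.458

ΣzᵢKᵢ = 1.336; Σzᵢ/Kᵢ = 1.295.
Both exceed 1, so a two-phase solution exists.
Material balance + equilibrium reduce to Σ zᵢ(Kᵢ−1)/(1+ψ(Kᵢ−1)) = 0.
Iterate (Newton) starting at ψ = 0.5:
  ψ = 0.500: g = -0.0223, g' = -0.533 → ψ = 0.458
Converged at ψ = 0.458.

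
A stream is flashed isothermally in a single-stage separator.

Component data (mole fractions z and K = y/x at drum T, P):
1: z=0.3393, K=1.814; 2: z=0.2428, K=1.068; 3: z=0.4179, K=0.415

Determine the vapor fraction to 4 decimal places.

Rachford–Rice: g(ψ) = Σ zᵢ(Kᵢ−1)/(1+ψ(Kᵢ−1)) = 0.
g(0) = ΣzᵢKᵢ − 1 = 0.0482 and g(1) = 1 − Σzᵢ/Kᵢ = -0.4214, so a root lies in (0, 1).
Iterate (Newton) starting at ψ = 0.5:
  ψ = 0.5000: g = -0.13328, g' = -0.4003 → ψ = 0.1671
  ψ = 0.1671: g = -0.01151, g' = -0.3510 → ψ = 0.1343
Converged at ψ = 0.1343.

ψ = 0.1343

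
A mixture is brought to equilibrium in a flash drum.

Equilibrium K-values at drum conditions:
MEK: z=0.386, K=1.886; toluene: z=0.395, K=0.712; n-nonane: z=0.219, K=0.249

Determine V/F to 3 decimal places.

V/F = 0.144

Rachford–Rice: g(V/F) = Σ zᵢ(Kᵢ−1)/(1+V/F(Kᵢ−1)) = 0.
Feasibility: ΣzᵢKᵢ = 1.064, Σzᵢ/Kᵢ = 1.639 — both > 1, two phases present.
Newton–Raphson from V/F = 0.4:
  V/F = 0.400: g = -0.1112, g' = -0.459 → V/F = 0.158
  V/F = 0.158: g = -0.0058, g' = -0.428 → V/F = 0.144
Converged at V/F = 0.144.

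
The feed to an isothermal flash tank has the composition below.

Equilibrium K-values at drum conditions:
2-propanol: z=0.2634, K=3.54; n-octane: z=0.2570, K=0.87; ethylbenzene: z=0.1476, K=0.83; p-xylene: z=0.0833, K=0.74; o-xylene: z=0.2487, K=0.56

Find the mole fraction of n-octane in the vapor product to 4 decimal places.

Let β = V/F and solve Σ zᵢ(Kᵢ−1)/(1+β(Kᵢ−1)) = 0.
Feasibility: ΣzᵢKᵢ = 1.4794, Σzᵢ/Kᵢ = 1.1043 — both > 1, two phases present.
Newton–Raphson from β = 0.5:
  β = 0.5000: g = 0.06639, g' = -0.4264 → β = 0.6557
  β = 0.6557: g = 0.00633, g' = -0.3531 → β = 0.6736
  β = 0.6736: g = 0.00005, g' = -0.3474 → β = 0.6738
Converged at β = 0.6738.
Compositions from xᵢ = zᵢ/(1+β(Kᵢ−1)), yᵢ = Kᵢxᵢ:
  2-propanol: x = 0.0971, y = 0.3439
  n-octane: x = 0.2817, y = 0.2451
  ethylbenzene: x = 0.1667, y = 0.1384
  p-xylene: x = 0.1010, y = 0.0747
  o-xylene: x = 0.3535, y = 0.1980

y_n-octane = 0.2451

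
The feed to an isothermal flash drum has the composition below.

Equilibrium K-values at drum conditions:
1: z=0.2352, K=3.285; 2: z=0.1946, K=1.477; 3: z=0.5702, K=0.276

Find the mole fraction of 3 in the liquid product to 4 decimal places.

Let ψ = V/F and solve Σ zᵢ(Kᵢ−1)/(1+ψ(Kᵢ−1)) = 0.
Check two-phase: ΣzᵢKᵢ = 1.2174 > 1 and Σzᵢ/Kᵢ = 2.2693 > 1, so g(0) = 0.2174 > 0 and g(1) = -1.2693 < 0.
Newton–Raphson from ψ = 0.5:
  ψ = 0.5000: g = -0.32127, g' = -1.0307 → ψ = 0.1883
  ψ = 0.1883: g = -0.01705, g' = -1.0383 → ψ = 0.1719
  ψ = 0.1719: g = 0.00018, g' = -1.0608 → ψ = 0.1720
Converged at ψ = 0.1720.
Compositions from xᵢ = zᵢ/(1+ψ(Kᵢ−1)), yᵢ = Kᵢxᵢ:
  1: x = 0.1688, y = 0.5546
  2: x = 0.1798, y = 0.2656
  3: x = 0.6513, y = 0.1798

x_3 = 0.6513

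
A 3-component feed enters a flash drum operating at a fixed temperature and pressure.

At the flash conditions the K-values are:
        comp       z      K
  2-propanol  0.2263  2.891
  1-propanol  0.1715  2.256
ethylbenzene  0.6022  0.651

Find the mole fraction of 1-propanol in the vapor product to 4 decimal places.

y_1-propanol = 0.1980

Newton iteration, β⁰ = 0.5:
  β = 0.5000: g = 0.09768, g' = -0.4235 → β = 0.7306
  β = 0.7306: g = 0.00990, g' = -0.3484 → β = 0.7591
  β = 0.7591: g = 0.00008, g' = -0.3431 → β = 0.7593
Converged at β = 0.7593.
Compositions from xᵢ = zᵢ/(1+β(Kᵢ−1)), yᵢ = Kᵢxᵢ:
  2-propanol: x = 0.0929, y = 0.2686
  1-propanol: x = 0.0878, y = 0.1980
  ethylbenzene: x = 0.8193, y = 0.5334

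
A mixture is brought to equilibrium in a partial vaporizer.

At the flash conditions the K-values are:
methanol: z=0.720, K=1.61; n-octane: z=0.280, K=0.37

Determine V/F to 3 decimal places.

V/F = 0.684

Rachford–Rice: g(V/F) = Σ zᵢ(Kᵢ−1)/(1+V/F(Kᵢ−1)) = 0.
Feasibility: ΣzᵢKᵢ = 1.263, Σzᵢ/Kᵢ = 1.204 — both > 1, two phases present.
Binary case is linear: z₁(K₁−1)(1+V/F(K₂−1)) + z₂(K₂−1)(1+V/F(K₁−1)) = 0
⇒ V/F = [z₁(K₁−1)+z₂(K₂−1)] / [−(K₁−1)(K₂−1)] = 0.2628/0.3843 = 0.684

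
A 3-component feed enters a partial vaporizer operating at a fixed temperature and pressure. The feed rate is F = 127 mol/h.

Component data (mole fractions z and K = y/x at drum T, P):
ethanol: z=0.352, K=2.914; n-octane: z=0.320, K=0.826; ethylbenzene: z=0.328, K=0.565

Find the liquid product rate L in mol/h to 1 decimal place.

Iterate (Newton) starting at β = 0.64:
  β = 0.640: g = 0.0424, g' = -0.392 → β = 0.748
  β = 0.748: g = 0.0015, g' = -0.367 → β = 0.752
Converged at β = 0.752.
Then V = β·F = 0.7522·127 = 95.5 mol/h and L = F − V = 31.5 mol/h.

L = 31.5 mol/h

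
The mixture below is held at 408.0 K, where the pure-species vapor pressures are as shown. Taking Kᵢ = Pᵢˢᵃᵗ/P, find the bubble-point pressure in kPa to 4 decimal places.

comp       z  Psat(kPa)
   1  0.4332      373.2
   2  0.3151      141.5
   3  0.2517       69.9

Pbub = 223.8507 kPa

At the bubble point ψ → 0, so ΣzᵢKᵢ = 1 with Kᵢ = Pᵢˢᵃᵗ/P ⇒ P = ΣzᵢPᵢˢᵃᵗ.
P = 0.4332·373.2 + 0.3151·141.5 + 0.2517·69.9 = 223.8507 kPa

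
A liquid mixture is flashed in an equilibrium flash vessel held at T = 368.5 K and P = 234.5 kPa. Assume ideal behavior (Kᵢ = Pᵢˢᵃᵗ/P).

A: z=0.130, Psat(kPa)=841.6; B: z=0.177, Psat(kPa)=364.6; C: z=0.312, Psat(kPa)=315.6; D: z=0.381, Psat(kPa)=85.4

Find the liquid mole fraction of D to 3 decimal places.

Raoult's law: Kᵢ = Pᵢˢᵃᵗ/P = Pᵢˢᵃᵗ/234.5.
  K_A = 841.6/234.5 = 3.58891, K_B = 364.6/234.5 = 1.55480, K_C = 315.6/234.5 = 1.34584, K_D = 85.4/234.5 = 0.36418
Material balance + equilibrium reduce to Σ zᵢ(Kᵢ−1)/(1+β(Kᵢ−1)) = 0.
Check two-phase: ΣzᵢKᵢ = 1.300 > 1 and Σzᵢ/Kᵢ = 1.428 > 1, so g(0) = 0.300 > 0 and g(1) = -0.428 < 0.
Newton–Raphson from β = 0.64:
  β = 0.640: g = -0.1210, g' = -0.616 → β = 0.444
  β = 0.444: g = -0.0084, g' = -0.551 → β = 0.428
Converged at β = 0.428.
Compositions from xᵢ = zᵢ/(1+β(Kᵢ−1)), yᵢ = Kᵢxᵢ:
  A: x = 0.062, y = 0.221
  B: x = 0.143, y = 0.222
  C: x = 0.272, y = 0.366
  D: x = 0.524, y = 0.191

x_D = 0.524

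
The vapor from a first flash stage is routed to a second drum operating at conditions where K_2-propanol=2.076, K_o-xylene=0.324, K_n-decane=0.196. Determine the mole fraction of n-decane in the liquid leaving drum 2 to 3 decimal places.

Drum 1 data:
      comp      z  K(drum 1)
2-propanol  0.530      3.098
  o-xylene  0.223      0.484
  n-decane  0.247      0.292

x_n-decane (drum 2) = 0.293

Drum 1:
Newton–Raphson from ψ₁ = 0.49:
  ψ₁ = 0.490: g = 0.1265, g' = -0.964 → ψ₁ = 0.621
  ψ₁ = 0.621: g = 0.0012, g' = -0.963 → ψ₁ = 0.622
Converged at ψ₁ = 0.622.
Drum-1 compositions:
  2-propanol: x = 0.230, y = 0.712
  o-xylene: x = 0.329, y = 0.159
  n-decane: x = 0.442, y = 0.129
Drum-2 feed = drum-1 vapor: z₂ = (0.7120, 0.1590, 0.1290).
Drum 2:
Newton–Raphson from ψ₂ = 0.36:
  ψ₂ = 0.360: g = 0.2643, g' = -0.720 → ψ₂ = 0.727
  ψ₂ = 0.727: g = -0.0309, g' = -1.023 → ψ₂ = 0.697
  ψ₂ = 0.697: g = -0.0010, g' = -0.960 → ψ₂ = 0.696
Converged at ψ₂ = 0.696.
  2-propanol: x = 0.407, y = 0.845
  o-xylene: x = 0.300, y = 0.097
  n-decane: x = 0.293, y = 0.057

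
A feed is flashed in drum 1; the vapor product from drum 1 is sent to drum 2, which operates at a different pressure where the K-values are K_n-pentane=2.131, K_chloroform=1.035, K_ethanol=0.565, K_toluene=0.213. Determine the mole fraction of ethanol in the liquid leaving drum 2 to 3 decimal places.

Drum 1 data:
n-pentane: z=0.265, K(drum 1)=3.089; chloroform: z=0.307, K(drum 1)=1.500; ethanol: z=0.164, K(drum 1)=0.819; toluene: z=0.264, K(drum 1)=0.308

Drum 1:
Material balance + equilibrium reduce to Σ zᵢ(Kᵢ−1)/(1+ψ₁(Kᵢ−1)) = 0.
Check two-phase: ΣzᵢKᵢ = 1.495 > 1 and Σzᵢ/Kᵢ = 1.348 > 1, so g(0) = 0.495 > 0 and g(1) = -0.348 < 0.
Newton iteration, ψ₁⁰ = 0.48:
  ψ₁ = 0.480: g = 0.0941, g' = -0.628 → ψ₁ = 0.630
  ψ₁ = 0.630: g = -0.0016, g' = -0.664 → ψ₁ = 0.628
Converged at ψ₁ = 0.628.
Drum-1 compositions:
  n-pentane: x = 0.115, y = 0.354
  chloroform: x = 0.234, y = 0.351
  ethanol: x = 0.185, y = 0.152
  toluene: x = 0.467, y = 0.144
Drum-2 feed = drum-1 vapor: z₂ = (0.3542, 0.3505, 0.1515, 0.1437).
Drum 2:
Rachford–Rice: g(ψ₂) = Σ zᵢ(Kᵢ−1)/(1+ψ₂(Kᵢ−1)) = 0.
Feasibility: ΣzᵢKᵢ = 1.234, Σzᵢ/Kᵢ = 1.448 — both > 1, two phases present.
Newton–Raphson from ψ₂ = 0.41:
  ψ₂ = 0.410: g = 0.0386, g' = -0.448 → ψ₂ = 0.496
  ψ₂ = 0.496: g = -0.0009, g' = -0.473 → ψ₂ = 0.494
Converged at ψ₂ = 0.494.
  n-pentane: x = 0.227, y = 0.484
  chloroform: x = 0.345, y = 0.357
  ethanol: x = 0.193, y = 0.109
  toluene: x = 0.235, y = 0.050

x_ethanol (drum 2) = 0.193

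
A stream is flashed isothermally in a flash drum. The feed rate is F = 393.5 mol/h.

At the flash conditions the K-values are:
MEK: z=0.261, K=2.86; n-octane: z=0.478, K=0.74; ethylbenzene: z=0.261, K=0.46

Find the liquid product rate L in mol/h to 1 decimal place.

Material balance + equilibrium reduce to Σ zᵢ(Kᵢ−1)/(1+ψ(Kᵢ−1)) = 0.
Check two-phase: ΣzᵢKᵢ = 1.220 > 1 and Σzᵢ/Kᵢ = 1.305 > 1, so g(0) = 0.220 > 0 and g(1) = -0.305 < 0.
Newton–Raphson from ψ = 0.53:
  ψ = 0.530: g = -0.0971, g' = -0.422 → ψ = 0.300
  ψ = 0.300: g = 0.0087, g' = -0.519 → ψ = 0.317
Converged at ψ = 0.317.
Then V = ψ·F = 0.3168·393.5 = 124.7 mol/h and L = F − V = 268.8 mol/h.

L = 268.8 mol/h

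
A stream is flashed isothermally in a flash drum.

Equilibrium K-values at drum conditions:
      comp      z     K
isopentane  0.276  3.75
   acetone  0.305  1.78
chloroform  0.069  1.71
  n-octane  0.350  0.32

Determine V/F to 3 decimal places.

Newton iteration, V/F⁰ = 0.61:
  V/F = 0.610: g = 0.0722, g' = -0.866 → V/F = 0.693
  V/F = 0.693: g = -0.0020, g' = -0.920 → V/F = 0.691
Converged at V/F = 0.691.

V/F = 0.691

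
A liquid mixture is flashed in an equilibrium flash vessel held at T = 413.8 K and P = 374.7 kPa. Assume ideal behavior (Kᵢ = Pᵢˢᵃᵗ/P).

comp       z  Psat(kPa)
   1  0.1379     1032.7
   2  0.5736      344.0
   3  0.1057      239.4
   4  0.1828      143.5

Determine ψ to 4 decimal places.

ψ = 0.0970

Raoult's law: Kᵢ = Pᵢˢᵃᵗ/P = Pᵢˢᵃᵗ/374.7.
  K_1 = 1032.7/374.7 = 2.756072, K_2 = 344.0/374.7 = 0.918068, K_3 = 239.4/374.7 = 0.638911, K_4 = 143.5/374.7 = 0.382973
Newton–Raphson from ψ = 0.5:
  ψ = 0.5000: g = -0.12975, g' = -0.2908 → ψ = 0.0539
  ψ = 0.0539: g = 0.01844, g' = -0.4476 → ψ = 0.0951
  ψ = 0.0951: g = 0.00081, g' = -0.4095 → ψ = 0.0970
Converged at ψ = 0.0970.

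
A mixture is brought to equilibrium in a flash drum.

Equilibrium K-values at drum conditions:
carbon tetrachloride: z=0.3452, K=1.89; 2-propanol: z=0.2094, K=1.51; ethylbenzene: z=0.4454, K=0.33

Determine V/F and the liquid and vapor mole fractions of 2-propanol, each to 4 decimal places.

V/F = 0.2257, x_2-propanol = 0.1878, y_2-propanol = 0.2835

Material balance + equilibrium reduce to Σ zᵢ(Kᵢ−1)/(1+V/F(Kᵢ−1)) = 0.
Feasibility: ΣzᵢKᵢ = 1.1156, Σzᵢ/Kᵢ = 1.6710 — both > 1, two phases present.
Newton–Raphson from V/F = 0.5:
  V/F = 0.5000: g = -0.15104, g' = -0.6177 → V/F = 0.2555
  V/F = 0.2555: g = -0.01524, g' = -0.5152 → V/F = 0.2259
  V/F = 0.2259: g = -0.00007, g' = -0.5110 → V/F = 0.2257
Converged at V/F = 0.2257.
Compositions from xᵢ = zᵢ/(1+V/F(Kᵢ−1)), yᵢ = Kᵢxᵢ:
  carbon tetrachloride: x = 0.2874, y = 0.5433
  2-propanol: x = 0.1878, y = 0.2835
  ethylbenzene: x = 0.5248, y = 0.1732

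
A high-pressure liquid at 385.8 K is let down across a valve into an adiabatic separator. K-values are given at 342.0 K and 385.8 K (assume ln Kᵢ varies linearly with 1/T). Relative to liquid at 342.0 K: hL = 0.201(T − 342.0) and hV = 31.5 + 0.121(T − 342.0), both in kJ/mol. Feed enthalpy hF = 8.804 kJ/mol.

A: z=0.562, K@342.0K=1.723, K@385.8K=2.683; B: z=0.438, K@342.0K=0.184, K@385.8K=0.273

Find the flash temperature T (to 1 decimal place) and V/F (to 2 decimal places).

T = 351.4 K, V/F = 0.22

Adiabatic flash: solve Rachford–Rice at each trial T, then check hF = ψ·hV(T) + (1−ψ)·hL(T).
  T = 342.0 K: K = (1.723, 0.184), RR gives ψ = 0.083, H_out = 2.612 kJ/mol
  T = 385.8 K: K = (2.683, 0.273), RR gives ψ = 0.513, H_out = 23.160 kJ/mol
  T = 363.9 K: K = (2.179, 0.227), RR gives ψ = 0.355, H_out = 14.972 kJ/mol
  T = 352.9 K: K = (1.944, 0.205), RR gives ψ = 0.243, H_out = 9.622 kJ/mol
  T = 347.4 K: K = (1.831, 0.194), RR gives ψ = 0.170, H_out = 6.373 kJ/mol
  T = 350.1 K: K = (1.886, 0.199), RR gives ψ = 0.207, H_out = 8.029 kJ/mol
  T = 351.5 K: K = (1.915, 0.202), RR gives ψ = 0.225, H_out = 8.840 kJ/mol
Linear interpolation between T = 350.1 (H_out = 8.029) and T = 351.5 (H_out = 8.840) on hF = 8.804 gives T ≈ 351.4 K, at which ψ = 0.22.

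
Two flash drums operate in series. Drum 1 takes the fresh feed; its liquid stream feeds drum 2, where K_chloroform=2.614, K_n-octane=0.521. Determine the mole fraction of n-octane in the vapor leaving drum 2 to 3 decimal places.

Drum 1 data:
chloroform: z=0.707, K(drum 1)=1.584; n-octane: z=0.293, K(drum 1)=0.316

y_n-octane (drum 2) = 0.402

Drum 1:
Let ψ₁ = V/F and solve Σ zᵢ(Kᵢ−1)/(1+ψ₁(Kᵢ−1)) = 0.
Check two-phase: ΣzᵢKᵢ = 1.212 > 1 and Σzᵢ/Kᵢ = 1.374 > 1, so g(0) = 0.212 > 0 and g(1) = -0.374 < 0.
Binary case is linear: z₁(K₁−1)(1+ψ₁(K₂−1)) + z₂(K₂−1)(1+ψ₁(K₁−1)) = 0
⇒ ψ₁ = [z₁(K₁−1)+z₂(K₂−1)] / [−(K₁−1)(K₂−1)] = 0.2125/0.3995 = 0.532
Drum-1 compositions:
  chloroform: x = 0.539, y = 0.854
  n-octane: x = 0.461, y = 0.146
Drum-2 feed = drum-1 liquid: z₂ = (0.5394, 0.4606).
Drum 2:
Newton–Raphson from ψ₂ = 0.5:
  ψ₂ = 0.500: g = 0.1917, g' = -0.613 → ψ₂ = 0.813
  ψ₂ = 0.813: g = 0.0154, g' = -0.546 → ψ₂ = 0.841
Converged at ψ₂ = 0.841.
  chloroform: x = 0.229, y = 0.598
  n-octane: x = 0.771, y = 0.402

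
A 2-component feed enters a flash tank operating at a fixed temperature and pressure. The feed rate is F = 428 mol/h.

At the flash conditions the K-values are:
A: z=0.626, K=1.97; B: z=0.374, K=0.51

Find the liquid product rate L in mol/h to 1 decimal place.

L = 46.2 mol/h

Material balance + equilibrium reduce to Σ zᵢ(Kᵢ−1)/(1+ψ(Kᵢ−1)) = 0.
Check two-phase: ΣzᵢKᵢ = 1.424 > 1 and Σzᵢ/Kᵢ = 1.051 > 1, so g(0) = 0.424 > 0 and g(1) = -0.051 < 0.
Newton–Raphson from ψ = 0.5:
  ψ = 0.500: g = 0.1662, g' = -0.425 → ψ = 0.891
  ψ = 0.891: g = 0.0003, g' = -0.452 → ψ = 0.892
Converged at ψ = 0.892.
Then V = ψ·F = 0.8920·428 = 381.8 mol/h and L = F − V = 46.2 mol/h.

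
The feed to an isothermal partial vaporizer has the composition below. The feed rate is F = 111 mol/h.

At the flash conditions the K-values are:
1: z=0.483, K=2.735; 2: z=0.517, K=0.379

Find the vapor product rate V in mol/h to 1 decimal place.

V = 53.3 mol/h

Rachford–Rice: g(V/F) = Σ zᵢ(Kᵢ−1)/(1+V/F(Kᵢ−1)) = 0.
Feasibility: ΣzᵢKᵢ = 1.517, Σzᵢ/Kᵢ = 1.541 — both > 1, two phases present.
Binary case is linear: z₁(K₁−1)(1+V/F(K₂−1)) + z₂(K₂−1)(1+V/F(K₁−1)) = 0
⇒ V/F = [z₁(K₁−1)+z₂(K₂−1)] / [−(K₁−1)(K₂−1)] = 0.5169/1.0774 = 0.480
Then V = V/F·F = 0.4798·111 = 53.3 mol/h and L = F − V = 57.7 mol/h.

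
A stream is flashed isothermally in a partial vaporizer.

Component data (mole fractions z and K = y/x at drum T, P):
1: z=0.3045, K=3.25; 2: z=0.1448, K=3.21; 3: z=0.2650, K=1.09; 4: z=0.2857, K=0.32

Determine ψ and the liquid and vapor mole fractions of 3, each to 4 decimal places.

Material balance + equilibrium reduce to Σ zᵢ(Kᵢ−1)/(1+ψ(Kᵢ−1)) = 0.
Feasibility: ΣzᵢKᵢ = 1.8347, Σzᵢ/Kᵢ = 1.2747 — both > 1, two phases present.
Iterate (Newton) starting at ψ = 0.51:
  ψ = 0.5100: g = 0.19486, g' = -0.8022 → ψ = 0.7529
  ψ = 0.7529: g = -0.00132, g' = -0.8686 → ψ = 0.7514
Converged at ψ = 0.7514.
Compositions from xᵢ = zᵢ/(1+ψ(Kᵢ−1)), yᵢ = Kᵢxᵢ:
  1: x = 0.1132, y = 0.3678
  2: x = 0.0544, y = 0.1747
  3: x = 0.2482, y = 0.2706
  4: x = 0.5842, y = 0.1869

ψ = 0.7514, x_3 = 0.2482, y_3 = 0.2706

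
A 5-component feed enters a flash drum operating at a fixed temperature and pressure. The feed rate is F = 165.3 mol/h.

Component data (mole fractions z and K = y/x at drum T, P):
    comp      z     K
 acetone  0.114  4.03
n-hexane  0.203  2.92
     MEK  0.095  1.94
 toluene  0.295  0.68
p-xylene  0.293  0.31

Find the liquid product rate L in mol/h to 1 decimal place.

L = 87.8 mol/h

Rachford–Rice: g(ψ) = Σ zᵢ(Kᵢ−1)/(1+ψ(Kᵢ−1)) = 0.
Feasibility: ΣzᵢKᵢ = 1.528, Σzᵢ/Kᵢ = 1.526 — both > 1, two phases present.
Newton iteration, ψ⁰ = 0.53:
  ψ = 0.530: g = -0.0471, g' = -0.766 → ψ = 0.469
Converged at ψ = 0.469.
Then V = ψ·F = 0.4687·165.3 = 77.5 mol/h and L = F − V = 87.8 mol/h.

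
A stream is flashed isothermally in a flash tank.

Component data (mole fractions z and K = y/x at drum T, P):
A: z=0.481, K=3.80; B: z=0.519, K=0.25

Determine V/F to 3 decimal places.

V/F = 0.456

Newton–Raphson from V/F = 0.35:
  V/F = 0.350: g = 0.1524, g' = -1.499 → V/F = 0.452
  V/F = 0.452: g = 0.0060, g' = -1.403 → V/F = 0.456
Converged at V/F = 0.456.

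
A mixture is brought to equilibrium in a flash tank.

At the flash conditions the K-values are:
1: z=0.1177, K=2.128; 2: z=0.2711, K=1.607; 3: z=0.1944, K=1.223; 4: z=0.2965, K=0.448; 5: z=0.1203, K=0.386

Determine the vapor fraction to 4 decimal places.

Iterate (Newton) starting at ψ = 0.31:
  ψ = 0.3100: g = -0.01127, g' = -0.3621 → ψ = 0.2789
  ψ = 0.2789: g = -0.00003, g' = -0.3605 → ψ = 0.2788
Converged at ψ = 0.2788.

ψ = 0.2788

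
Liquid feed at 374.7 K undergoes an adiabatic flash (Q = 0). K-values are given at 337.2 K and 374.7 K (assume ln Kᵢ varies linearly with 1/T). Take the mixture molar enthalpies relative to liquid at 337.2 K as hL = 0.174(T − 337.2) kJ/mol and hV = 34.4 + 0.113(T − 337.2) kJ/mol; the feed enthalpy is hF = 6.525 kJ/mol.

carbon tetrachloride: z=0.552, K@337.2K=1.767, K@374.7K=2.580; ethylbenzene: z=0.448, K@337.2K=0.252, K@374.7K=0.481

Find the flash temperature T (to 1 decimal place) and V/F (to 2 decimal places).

Adiabatic flash: solve Rachford–Rice at each trial T, then check hF = ψ·hV(T) + (1−ψ)·hL(T).
  T = 337.2 K: K = (1.767, 0.252), RR gives ψ = 0.154, H_out = 5.293 kJ/mol
  T = 374.7 K: K = (2.580, 0.481), RR gives ψ = 0.780, H_out = 31.574 kJ/mol
  T = 355.9 K: K = (2.155, 0.354), RR gives ψ = 0.467, H_out = 18.771 kJ/mol
  T = 346.5 K: K = (1.956, 0.300), RR gives ψ = 0.320, H_out = 12.428 kJ/mol
  T = 341.9 K: K = (1.861, 0.275), RR gives ψ = 0.242, H_out = 9.061 kJ/mol
  T = 339.5 K: K = (1.813, 0.263), RR gives ψ = 0.198, H_out = 7.188 kJ/mol
Linear interpolation between T = 337.2 (H_out = 5.293) and T = 339.5 (H_out = 7.188) on hF = 6.525 gives T ≈ 338.7 K, at which ψ = 0.18.

T = 338.7 K, V/F = 0.18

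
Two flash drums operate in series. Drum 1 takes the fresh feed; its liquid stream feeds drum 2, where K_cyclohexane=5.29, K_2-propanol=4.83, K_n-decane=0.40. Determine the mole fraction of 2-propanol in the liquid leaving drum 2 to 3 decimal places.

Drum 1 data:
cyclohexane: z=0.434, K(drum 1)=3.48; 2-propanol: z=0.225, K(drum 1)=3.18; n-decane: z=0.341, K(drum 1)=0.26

x_2-propanol (drum 2) = 0.047

Drum 1:
Material balance + equilibrium reduce to Σ zᵢ(Kᵢ−1)/(1+ψ₁(Kᵢ−1)) = 0.
g(0) = ΣzᵢKᵢ − 1 = 1.314 and g(1) = 1 − Σzᵢ/Kᵢ = -0.507, so a root lies in (0, 1).
Newton–Raphson from ψ₁ = 0.43:
  ψ₁ = 0.430: g = 0.4039, g' = -1.312 → ψ₁ = 0.738
  ψ₁ = 0.738: g = 0.0124, g' = -1.397 → ψ₁ = 0.747
Converged at ψ₁ = 0.747.
Drum-1 compositions:
  cyclohexane: x = 0.152, y = 0.530
  2-propanol: x = 0.086, y = 0.272
  n-decane: x = 0.762, y = 0.198
Drum-2 feed = drum-1 liquid: z₂ = (0.1522, 0.0856, 0.7622).
Drum 2:
Let ψ₂ = V/F and solve Σ zᵢ(Kᵢ−1)/(1+ψ₂(Kᵢ−1)) = 0.
g(0) = ΣzᵢKᵢ − 1 = 0.523 and g(1) = 1 − Σzᵢ/Kᵢ = -0.952, so a root lies in (0, 1).
Newton iteration, ψ₂⁰ = 0.5:
  ψ₂ = 0.500: g = -0.3333, g' = -0.991 → ψ₂ = 0.164
  ψ₂ = 0.164: g = 0.0779, g' = -1.778 → ψ₂ = 0.208
  ψ₂ = 0.208: g = 0.0057, g' = -1.532 → ψ₂ = 0.211
Converged at ψ₂ = 0.211.
  cyclohexane: x = 0.080, y = 0.422
  2-propanol: x = 0.047, y = 0.229
  n-decane: x = 0.873, y = 0.349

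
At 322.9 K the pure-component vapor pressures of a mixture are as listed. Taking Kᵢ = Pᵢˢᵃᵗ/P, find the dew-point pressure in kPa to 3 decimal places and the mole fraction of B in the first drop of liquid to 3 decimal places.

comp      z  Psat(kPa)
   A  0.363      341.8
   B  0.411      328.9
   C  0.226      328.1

At the dew point ψ → 1, so Σzᵢ/Kᵢ = 1 with Kᵢ = Pᵢˢᵃᵗ/P ⇒ 1/P = Σzᵢ/Pᵢˢᵃᵗ.
1/P = 0.363/341.8 + 0.411/328.9 + 0.226/328.1 = 0.003000 ⇒ P = 333.282 kPa
xᵢ = zᵢP/Pᵢˢᵃᵗ ⇒ x_B = 0.411·333.282/328.9 = 0.416

Pdew = 333.282 kPa, x_B = 0.416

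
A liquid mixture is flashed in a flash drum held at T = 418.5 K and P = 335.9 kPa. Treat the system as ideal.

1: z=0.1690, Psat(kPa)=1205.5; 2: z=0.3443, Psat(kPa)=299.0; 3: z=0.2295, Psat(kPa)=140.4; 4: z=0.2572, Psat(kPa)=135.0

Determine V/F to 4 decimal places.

Raoult's law: Kᵢ = Pᵢˢᵃᵗ/P = Pᵢˢᵃᵗ/335.9.
  K_1 = 1205.5/335.9 = 3.588866, K_2 = 299.0/335.9 = 0.890146, K_3 = 140.4/335.9 = 0.417982, K_4 = 135.0/335.9 = 0.401905
Rachford–Rice: g(V/F) = Σ zᵢ(Kᵢ−1)/(1+V/F(Kᵢ−1)) = 0.
Feasibility: ΣzᵢKᵢ = 1.1123, Σzᵢ/Kᵢ = 1.6229 — both > 1, two phases present.
Newton–Raphson from V/F = 0.63:
  V/F = 0.6300: g = -0.33209, g' = -0.5991 → V/F = 0.0757
  V/F = 0.0757: g = 0.02680, g' = -0.9820 → V/F = 0.1030
  V/F = 0.1030: g = 0.00112, g' = -0.9026 → V/F = 0.1043
Converged at V/F = 0.1043.

V/F = 0.1043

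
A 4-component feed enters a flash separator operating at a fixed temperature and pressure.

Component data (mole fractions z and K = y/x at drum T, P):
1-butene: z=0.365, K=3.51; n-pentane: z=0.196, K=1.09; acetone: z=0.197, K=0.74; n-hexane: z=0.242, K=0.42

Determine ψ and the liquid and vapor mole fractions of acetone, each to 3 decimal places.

Let ψ = V/F and solve Σ zᵢ(Kᵢ−1)/(1+ψ(Kᵢ−1)) = 0.
Feasibility: ΣzᵢKᵢ = 1.742, Σzᵢ/Kᵢ = 1.126 — both > 1, two phases present.
Iterate (Newton) starting at ψ = 0.35:
  ψ = 0.350: g = 0.2723, g' = -0.797 → ψ = 0.692
  ψ = 0.692: g = 0.0547, g' = -0.555 → ψ = 0.790
Converged at ψ = 0.790.
Compositions from xᵢ = zᵢ/(1+ψ(Kᵢ−1)), yᵢ = Kᵢxᵢ:
  1-butene: x = 0.122, y = 0.429
  n-pentane: x = 0.183, y = 0.199
  acetone: x = 0.248, y = 0.183
  n-hexane: x = 0.447, y = 0.188

ψ = 0.790, x_acetone = 0.248, y_acetone = 0.183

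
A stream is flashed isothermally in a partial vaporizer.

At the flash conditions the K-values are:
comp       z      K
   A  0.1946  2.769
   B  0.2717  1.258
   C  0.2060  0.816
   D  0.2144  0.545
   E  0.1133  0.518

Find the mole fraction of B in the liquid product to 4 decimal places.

Rachford–Rice: g(ψ) = Σ zᵢ(Kᵢ−1)/(1+ψ(Kᵢ−1)) = 0.
Check two-phase: ΣzᵢKᵢ = 1.2243 > 1 and Σzᵢ/Kᵢ = 1.1508 > 1, so g(0) = 0.2243 > 0 and g(1) = -0.1508 < 0.
Newton iteration, ψ⁰ = 0.5:
  ψ = 0.5000: g = 0.00479, g' = -0.3142 → ψ = 0.5152
  ψ = 0.5152: g = 0.00002, g' = -0.3116 → ψ = 0.5153
Converged at ψ = 0.5153.
Compositions from xᵢ = zᵢ/(1+ψ(Kᵢ−1)), yᵢ = Kᵢxᵢ:
  A: x = 0.1018, y = 0.2819
  B: x = 0.2398, y = 0.3017
  C: x = 0.2276, y = 0.1857
  D: x = 0.2801, y = 0.1526
  E: x = 0.1507, y = 0.0781

x_B = 0.2398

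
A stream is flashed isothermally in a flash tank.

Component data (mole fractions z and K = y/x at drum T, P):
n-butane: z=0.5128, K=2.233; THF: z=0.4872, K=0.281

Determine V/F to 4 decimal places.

Material balance + equilibrium reduce to Σ zᵢ(Kᵢ−1)/(1+V/F(Kᵢ−1)) = 0.
Check two-phase: ΣzᵢKᵢ = 1.2820 > 1 and Σzᵢ/Kᵢ = 1.9635 > 1, so g(0) = 0.2820 > 0 and g(1) = -0.9635 < 0.
Newton iteration, V/F⁰ = 0.51:
  V/F = 0.5100: g = -0.16494, g' = -0.9218 → V/F = 0.3311
  V/F = 0.3311: g = -0.01073, g' = -0.8269 → V/F = 0.3181
Converged at V/F = 0.3181.

V/F = 0.3181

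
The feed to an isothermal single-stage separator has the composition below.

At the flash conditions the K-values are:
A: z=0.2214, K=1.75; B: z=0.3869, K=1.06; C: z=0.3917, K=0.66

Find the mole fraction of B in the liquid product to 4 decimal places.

Iterate (Newton) starting at ψ = 0.5:
  ψ = 0.5000: g = -0.01715, g' = -0.1329 → ψ = 0.3709
  ψ = 0.3709: g = 0.00022, g' = -0.1369 → ψ = 0.3725
Converged at ψ = 0.3725.
Compositions from xᵢ = zᵢ/(1+ψ(Kᵢ−1)), yᵢ = Kᵢxᵢ:
  A: x = 0.1730, y = 0.3028
  B: x = 0.3784, y = 0.4011
  C: x = 0.4485, y = 0.2960

x_B = 0.3784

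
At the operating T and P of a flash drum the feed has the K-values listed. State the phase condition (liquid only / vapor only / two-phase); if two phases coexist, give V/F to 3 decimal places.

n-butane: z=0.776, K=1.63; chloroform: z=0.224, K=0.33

ΣzᵢKᵢ = 1.339; Σzᵢ/Kᵢ = 1.155.
Both exceed 1, so a two-phase solution exists.
Material balance + equilibrium reduce to Σ zᵢ(Kᵢ−1)/(1+ψ(Kᵢ−1)) = 0.
Binary case is linear: z₁(K₁−1)(1+ψ(K₂−1)) + z₂(K₂−1)(1+ψ(K₁−1)) = 0
⇒ ψ = [z₁(K₁−1)+z₂(K₂−1)] / [−(K₁−1)(K₂−1)] = 0.3388/0.4221 = 0.803

two-phase, V/F = 0.803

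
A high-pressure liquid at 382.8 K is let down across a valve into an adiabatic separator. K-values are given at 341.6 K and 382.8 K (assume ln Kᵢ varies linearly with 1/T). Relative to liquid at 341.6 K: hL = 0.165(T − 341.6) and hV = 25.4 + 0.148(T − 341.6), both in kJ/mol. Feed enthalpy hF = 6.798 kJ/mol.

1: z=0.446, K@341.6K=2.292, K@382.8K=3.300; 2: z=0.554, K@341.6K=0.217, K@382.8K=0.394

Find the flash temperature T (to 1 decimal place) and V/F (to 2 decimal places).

Adiabatic flash: solve Rachford–Rice at each trial T, then check hF = ψ·hV(T) + (1−ψ)·hL(T).
  T = 341.6 K: K = (2.292, 0.217), RR gives ψ = 0.141, H_out = 3.577 kJ/mol
  T = 382.8 K: K = (3.300, 0.394), RR gives ψ = 0.495, H_out = 19.027 kJ/mol
  T = 362.2 K: K = (2.779, 0.297), RR gives ψ = 0.323, H_out = 11.499 kJ/mol
  T = 351.9 K: K = (2.531, 0.255), RR gives ψ = 0.237, H_out = 7.676 kJ/mol
  T = 346.8 K: K = (2.411, 0.236), RR gives ψ = 0.191, H_out = 5.695 kJ/mol
  T = 349.4 K: K = (2.472, 0.246), RR gives ψ = 0.215, H_out = 6.715 kJ/mol
  T = 350.6 K: K = (2.500, 0.250), RR gives ψ = 0.226, H_out = 7.179 kJ/mol
Linear interpolation between T = 349.4 (H_out = 6.715) and T = 350.6 (H_out = 7.179) on hF = 6.798 gives T ≈ 349.6 K, at which ψ = 0.22.

T = 349.6 K, V/F = 0.22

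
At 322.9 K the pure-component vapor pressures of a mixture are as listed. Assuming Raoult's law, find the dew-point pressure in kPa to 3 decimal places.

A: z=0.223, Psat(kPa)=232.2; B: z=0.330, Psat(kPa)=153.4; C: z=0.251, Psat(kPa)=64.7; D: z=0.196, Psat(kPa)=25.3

At the dew point ψ → 1, so Σzᵢ/Kᵢ = 1 with Kᵢ = Pᵢˢᵃᵗ/P ⇒ 1/P = Σzᵢ/Pᵢˢᵃᵗ.
1/P = 0.223/232.2 + 0.330/153.4 + 0.251/64.7 + 0.196/25.3 = 0.014738 ⇒ P = 67.851 kPa

Pdew = 67.851 kPa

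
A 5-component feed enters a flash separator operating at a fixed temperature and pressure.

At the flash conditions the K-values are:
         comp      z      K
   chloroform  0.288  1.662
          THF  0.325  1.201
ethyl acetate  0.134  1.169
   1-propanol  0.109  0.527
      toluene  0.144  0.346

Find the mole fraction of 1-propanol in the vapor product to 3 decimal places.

Material balance + equilibrium reduce to Σ zᵢ(Kᵢ−1)/(1+V/F(Kᵢ−1)) = 0.
Feasibility: ΣzᵢKᵢ = 1.133, Σzᵢ/Kᵢ = 1.182 — both > 1, two phases present.
Iterate (Newton) starting at V/F = 0.5:
  V/F = 0.500: g = 0.0160, g' = -0.263 → V/F = 0.561
  V/F = 0.561: g = -0.0005, g' = -0.280 → V/F = 0.559
Converged at V/F = 0.559.
Compositions from xᵢ = zᵢ/(1+V/F(Kᵢ−1)), yᵢ = Kᵢxᵢ:
  chloroform: x = 0.210, y = 0.349
  THF: x = 0.292, y = 0.351
  ethyl acetate: x = 0.122, y = 0.143
  1-propanol: x = 0.148, y = 0.078
  toluene: x = 0.227, y = 0.079

y_1-propanol = 0.078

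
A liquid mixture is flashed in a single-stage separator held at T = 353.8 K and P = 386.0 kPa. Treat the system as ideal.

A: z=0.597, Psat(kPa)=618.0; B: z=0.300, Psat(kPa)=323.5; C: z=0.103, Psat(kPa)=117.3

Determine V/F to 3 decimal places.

V/F = 0.864

Raoult's law: Kᵢ = Pᵢˢᵃᵗ/P = Pᵢˢᵃᵗ/386.0.
  K_A = 618.0/386.0 = 1.60104, K_B = 323.5/386.0 = 0.83808, K_C = 117.3/386.0 = 0.30389
Newton iteration, V/F⁰ = 0.43:
  V/F = 0.430: g = 0.1306, g' = -0.247 → V/F = 0.959
  V/F = 0.959: g = -0.0455, g' = -0.549 → V/F = 0.876
  V/F = 0.876: g = -0.0053, g' = -0.431 → V/F = 0.864
Converged at V/F = 0.864.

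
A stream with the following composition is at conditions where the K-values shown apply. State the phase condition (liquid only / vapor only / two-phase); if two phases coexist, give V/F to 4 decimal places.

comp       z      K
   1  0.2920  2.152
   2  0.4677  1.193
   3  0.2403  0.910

vapor only

ΣzᵢKᵢ = 1.4050; Σzᵢ/Kᵢ = 0.7918.
Since Σzᵢ/Kᵢ < 1 the mixture is above its dew point — single vapor phase.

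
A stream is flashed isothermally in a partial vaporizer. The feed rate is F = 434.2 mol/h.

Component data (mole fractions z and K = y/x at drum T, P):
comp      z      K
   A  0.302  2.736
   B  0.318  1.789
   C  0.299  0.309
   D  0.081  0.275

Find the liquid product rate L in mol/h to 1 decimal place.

Rachford–Rice: g(ψ) = Σ zᵢ(Kᵢ−1)/(1+ψ(Kᵢ−1)) = 0.
Check two-phase: ΣzᵢKᵢ = 1.510 > 1 and Σzᵢ/Kᵢ = 1.550 > 1, so g(0) = 0.510 > 0 and g(1) = -0.550 < 0.
Iterate (Newton) starting at ψ = 0.5:
  ψ = 0.500: g = 0.0528, g' = -0.801 → ψ = 0.566
  ψ = 0.566: g = -0.0010, g' = -0.834 → ψ = 0.565
Converged at ψ = 0.565.
Then V = ψ·F = 0.5648·434.2 = 245.2 mol/h and L = F − V = 189.0 mol/h.

L = 189.0 mol/h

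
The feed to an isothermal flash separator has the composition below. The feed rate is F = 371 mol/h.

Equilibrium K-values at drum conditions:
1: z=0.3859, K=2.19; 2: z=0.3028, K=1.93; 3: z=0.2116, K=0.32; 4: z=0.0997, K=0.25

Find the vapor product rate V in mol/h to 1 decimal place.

Iterate (Newton) starting at ψ = 0.39:
  ψ = 0.3900: g = 0.21880, g' = -0.6892 → ψ = 0.7075
  ψ = 0.7075: g = -0.01740, g' = -0.8742 → ψ = 0.6876
  ψ = 0.6876: g = -0.00028, g' = -0.8469 → ψ = 0.6872
Converged at ψ = 0.6872.
Then V = ψ·F = 0.6872·371 = 255.0 mol/h and L = F − V = 116.0 mol/h.

V = 255.0 mol/h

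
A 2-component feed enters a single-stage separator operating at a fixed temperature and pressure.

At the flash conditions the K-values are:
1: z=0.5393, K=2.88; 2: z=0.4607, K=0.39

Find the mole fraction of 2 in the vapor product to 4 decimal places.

y_2 = 0.2945

Material balance + equilibrium reduce to Σ zᵢ(Kᵢ−1)/(1+V/F(Kᵢ−1)) = 0.
Check two-phase: ΣzᵢKᵢ = 1.7329 > 1 and Σzᵢ/Kᵢ = 1.3685 > 1, so g(0) = 0.7329 > 0 and g(1) = -0.3685 < 0.
Binary case is linear: z₁(K₁−1)(1+V/F(K₂−1)) + z₂(K₂−1)(1+V/F(K₁−1)) = 0
⇒ V/F = [z₁(K₁−1)+z₂(K₂−1)] / [−(K₁−1)(K₂−1)] = 0.73286/1.14680 = 0.6390
Compositions from xᵢ = zᵢ/(1+V/F(Kᵢ−1)), yᵢ = Kᵢxᵢ:
  1: x = 0.2450, y = 0.7055
  2: x = 0.7550, y = 0.2945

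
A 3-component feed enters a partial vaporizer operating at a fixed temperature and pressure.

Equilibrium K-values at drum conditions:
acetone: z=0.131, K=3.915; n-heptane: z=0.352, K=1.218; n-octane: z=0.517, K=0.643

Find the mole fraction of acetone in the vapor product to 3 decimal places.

y_acetone = 0.209

Newton iteration, V/F⁰ = 0.5:
  V/F = 0.500: g = -0.0001, g' = -0.296 → V/F = 0.500
Converged at V/F = 0.500.
Compositions from xᵢ = zᵢ/(1+V/F(Kᵢ−1)), yᵢ = Kᵢxᵢ:
  acetone: x = 0.053, y = 0.209
  n-heptane: x = 0.317, y = 0.387
  n-octane: x = 0.629, y = 0.405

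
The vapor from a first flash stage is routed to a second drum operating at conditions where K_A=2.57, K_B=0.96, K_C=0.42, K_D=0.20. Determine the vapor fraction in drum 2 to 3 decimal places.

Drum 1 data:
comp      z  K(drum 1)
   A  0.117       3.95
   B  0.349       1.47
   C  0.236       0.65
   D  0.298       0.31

Drum 1:
Rachford–Rice: g(ψ₁) = Σ zᵢ(Kᵢ−1)/(1+ψ₁(Kᵢ−1)) = 0.
Feasibility: ΣzᵢKᵢ = 1.221, Σzᵢ/Kᵢ = 1.591 — both > 1, two phases present.
Newton–Raphson from ψ₁ = 0.4:
  ψ₁ = 0.400: g = -0.0837, g' = -0.579 → ψ₁ = 0.255
  ψ₁ = 0.255: g = 0.0030, g' = -0.637 → ψ₁ = 0.260
Converged at ψ₁ = 0.260.
Drum-1 compositions:
  A: x = 0.066, y = 0.262
  B: x = 0.311, y = 0.457
  C: x = 0.260, y = 0.169
  D: x = 0.363, y = 0.113
Drum-2 feed = drum-1 vapor: z₂ = (0.2615, 0.4571, 0.1688, 0.1126).
Drum 2:
Rachford–Rice: g(ψ₂) = Σ zᵢ(Kᵢ−1)/(1+ψ₂(Kᵢ−1)) = 0.
Feasibility: ΣzᵢKᵢ = 1.204, Σzᵢ/Kᵢ = 1.543 — both > 1, two phases present.
Iterate (Newton) starting at ψ₂ = 0.49:
  ψ₂ = 0.490: g = -0.0715, g' = -0.512 → ψ₂ = 0.350
  ψ₂ = 0.350: g = -0.0017, g' = -0.498 → ψ₂ = 0.347
Converged at ψ₂ = 0.347.
  A: x = 0.169, y = 0.435
  B: x = 0.464, y = 0.445
  C: x = 0.211, y = 0.089
  D: x = 0.156, y = 0.031

V/F (drum 2) = 0.347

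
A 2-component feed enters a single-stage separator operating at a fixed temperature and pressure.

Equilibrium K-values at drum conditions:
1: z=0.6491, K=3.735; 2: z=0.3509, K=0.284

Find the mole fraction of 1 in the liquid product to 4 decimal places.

x_1 = 0.2075

Material balance + equilibrium reduce to Σ zᵢ(Kᵢ−1)/(1+ψ(Kᵢ−1)) = 0.
Check two-phase: ΣzᵢKᵢ = 2.5240 > 1 and Σzᵢ/Kᵢ = 1.4094 > 1, so g(0) = 1.5240 > 0 and g(1) = -0.4094 < 0.
Newton–Raphson from ψ = 0.5:
  ψ = 0.5000: g = 0.35851, g' = -1.3027 → ψ = 0.7752
  ψ = 0.7752: g = 0.00432, g' = -1.4073 → ψ = 0.7783
Converged at ψ = 0.7783.
Compositions from xᵢ = zᵢ/(1+ψ(Kᵢ−1)), yᵢ = Kᵢxᵢ:
  1: x = 0.2075, y = 0.7749
  2: x = 0.7925, y = 0.2251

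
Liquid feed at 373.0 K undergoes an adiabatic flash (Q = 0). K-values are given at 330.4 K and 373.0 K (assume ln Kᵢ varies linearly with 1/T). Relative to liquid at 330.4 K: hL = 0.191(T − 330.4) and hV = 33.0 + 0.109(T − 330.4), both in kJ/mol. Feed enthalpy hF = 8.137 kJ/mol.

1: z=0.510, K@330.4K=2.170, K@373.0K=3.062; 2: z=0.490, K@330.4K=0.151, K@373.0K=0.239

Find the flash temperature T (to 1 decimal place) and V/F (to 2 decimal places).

T = 335.3 K, V/F = 0.22

Adiabatic flash: solve Rachford–Rice at each trial T, then check hF = ψ·hV(T) + (1−ψ)·hL(T).
  T = 330.4 K: K = (2.170, 0.151), RR gives ψ = 0.182, H_out = 6.003 kJ/mol
  T = 373.0 K: K = (3.062, 0.239), RR gives ψ = 0.433, H_out = 20.899 kJ/mol
  T = 351.7 K: K = (2.605, 0.193), RR gives ψ = 0.326, H_out = 14.267 kJ/mol
  T = 341.0 K: K = (2.383, 0.171), RR gives ψ = 0.261, H_out = 10.412 kJ/mol
  T = 335.7 K: K = (2.276, 0.161), RR gives ψ = 0.224, H_out = 8.298 kJ/mol
  T = 333.0 K: K = (2.222, 0.156), RR gives ψ = 0.203, H_out = 7.154 kJ/mol
  T = 334.4 K: K = (2.250, 0.158), RR gives ψ = 0.214, H_out = 7.753 kJ/mol
Linear interpolation between T = 334.4 (H_out = 7.753) and T = 335.7 (H_out = 8.298) on hF = 8.137 gives T ≈ 335.3 K, at which ψ = 0.22.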